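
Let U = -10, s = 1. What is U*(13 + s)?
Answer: -140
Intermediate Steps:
U*(13 + s) = -10*(13 + 1) = -10*14 = -140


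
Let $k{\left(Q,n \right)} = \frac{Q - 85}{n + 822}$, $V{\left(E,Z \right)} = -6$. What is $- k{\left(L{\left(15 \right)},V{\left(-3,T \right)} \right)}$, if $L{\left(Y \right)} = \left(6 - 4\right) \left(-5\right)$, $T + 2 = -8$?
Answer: $\frac{95}{816} \approx 0.11642$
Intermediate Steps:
$T = -10$ ($T = -2 - 8 = -10$)
$L{\left(Y \right)} = -10$ ($L{\left(Y \right)} = 2 \left(-5\right) = -10$)
$k{\left(Q,n \right)} = \frac{-85 + Q}{822 + n}$
$- k{\left(L{\left(15 \right)},V{\left(-3,T \right)} \right)} = - \frac{-85 - 10}{822 - 6} = - \frac{-95}{816} = \left(-1\right) \left(- \frac{95}{816}\right) = \frac{95}{816}$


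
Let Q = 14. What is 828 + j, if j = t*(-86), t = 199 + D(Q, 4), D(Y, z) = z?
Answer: -16630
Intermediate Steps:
t = 203 (t = 199 + 4 = 203)
j = -17458 (j = 203*(-86) = -17458)
828 + j = 828 - 17458 = -16630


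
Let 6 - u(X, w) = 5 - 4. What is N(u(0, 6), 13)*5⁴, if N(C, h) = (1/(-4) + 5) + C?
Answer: 24375/4 ≈ 6093.8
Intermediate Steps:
u(X, w) = 5 (u(X, w) = 6 - (5 - 4) = 6 - 1*1 = 6 - 1 = 5)
N(C, h) = 19/4 + C (N(C, h) = (1*(-¼) + 5) + C = (-¼ + 5) + C = 19/4 + C)
N(u(0, 6), 13)*5⁴ = (19/4 + 5)*5⁴ = (39/4)*625 = 24375/4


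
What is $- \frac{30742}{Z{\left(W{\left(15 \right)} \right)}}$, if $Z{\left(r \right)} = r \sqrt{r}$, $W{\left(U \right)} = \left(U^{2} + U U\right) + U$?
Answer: $- \frac{30742 \sqrt{465}}{216225} \approx -3.0659$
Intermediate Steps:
$W{\left(U \right)} = U + 2 U^{2}$ ($W{\left(U \right)} = \left(U^{2} + U^{2}\right) + U = 2 U^{2} + U = U + 2 U^{2}$)
$Z{\left(r \right)} = r^{\frac{3}{2}}$
$- \frac{30742}{Z{\left(W{\left(15 \right)} \right)}} = - \frac{30742}{\left(15 \left(1 + 2 \cdot 15\right)\right)^{\frac{3}{2}}} = - \frac{30742}{\left(15 \left(1 + 30\right)\right)^{\frac{3}{2}}} = - \frac{30742}{\left(15 \cdot 31\right)^{\frac{3}{2}}} = - \frac{30742}{465^{\frac{3}{2}}} = - \frac{30742}{465 \sqrt{465}} = - 30742 \frac{\sqrt{465}}{216225} = - \frac{30742 \sqrt{465}}{216225}$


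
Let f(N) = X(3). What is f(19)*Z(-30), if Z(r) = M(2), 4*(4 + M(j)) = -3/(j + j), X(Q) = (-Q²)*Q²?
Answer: 5427/16 ≈ 339.19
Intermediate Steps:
X(Q) = -Q⁴
f(N) = -81 (f(N) = -1*3⁴ = -1*81 = -81)
M(j) = -4 - 3/(8*j) (M(j) = -4 + (-3/(j + j))/4 = -4 + (-3/(2*j))/4 = -4 - 3/(8*j))
Z(r) = -67/16 (Z(r) = -4 - 3/8/2 = -4 - 3/8*½ = -4 - 3/16 = -67/16)
f(19)*Z(-30) = -81*(-67/16) = 5427/16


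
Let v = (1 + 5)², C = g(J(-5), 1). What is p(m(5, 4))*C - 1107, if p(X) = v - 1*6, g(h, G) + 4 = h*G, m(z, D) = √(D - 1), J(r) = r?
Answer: -1377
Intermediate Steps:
m(z, D) = √(-1 + D)
g(h, G) = -4 + G*h (g(h, G) = -4 + h*G = -4 + G*h)
C = -9 (C = -4 + 1*(-5) = -4 - 5 = -9)
v = 36 (v = 6² = 36)
p(X) = 30 (p(X) = 36 - 1*6 = 36 - 6 = 30)
p(m(5, 4))*C - 1107 = 30*(-9) - 1107 = -270 - 1107 = -1377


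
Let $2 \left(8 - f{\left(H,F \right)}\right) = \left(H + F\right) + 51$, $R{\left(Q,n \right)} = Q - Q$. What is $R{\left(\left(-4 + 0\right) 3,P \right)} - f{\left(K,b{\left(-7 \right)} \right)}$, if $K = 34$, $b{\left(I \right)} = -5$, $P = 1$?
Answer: $32$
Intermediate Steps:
$R{\left(Q,n \right)} = 0$
$f{\left(H,F \right)} = - \frac{35}{2} - \frac{F}{2} - \frac{H}{2}$ ($f{\left(H,F \right)} = 8 - \frac{\left(H + F\right) + 51}{2} = 8 - \frac{\left(F + H\right) + 51}{2} = 8 - \frac{51 + F + H}{2} = 8 - \left(\frac{51}{2} + \frac{F}{2} + \frac{H}{2}\right) = - \frac{35}{2} - \frac{F}{2} - \frac{H}{2}$)
$R{\left(\left(-4 + 0\right) 3,P \right)} - f{\left(K,b{\left(-7 \right)} \right)} = 0 - \left(- \frac{35}{2} - - \frac{5}{2} - 17\right) = 0 - \left(- \frac{35}{2} + \frac{5}{2} - 17\right) = 0 - -32 = 0 + 32 = 32$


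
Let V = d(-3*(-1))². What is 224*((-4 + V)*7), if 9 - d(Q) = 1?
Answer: 94080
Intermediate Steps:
d(Q) = 8 (d(Q) = 9 - 1*1 = 9 - 1 = 8)
V = 64 (V = 8² = 64)
224*((-4 + V)*7) = 224*((-4 + 64)*7) = 224*(60*7) = 224*420 = 94080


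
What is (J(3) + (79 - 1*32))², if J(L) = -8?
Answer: 1521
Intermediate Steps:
(J(3) + (79 - 1*32))² = (-8 + (79 - 1*32))² = (-8 + (79 - 32))² = (-8 + 47)² = 39² = 1521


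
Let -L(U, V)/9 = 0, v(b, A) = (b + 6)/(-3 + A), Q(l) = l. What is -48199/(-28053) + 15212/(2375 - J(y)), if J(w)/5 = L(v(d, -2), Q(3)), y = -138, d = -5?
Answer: 541214861/66625875 ≈ 8.1232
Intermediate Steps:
v(b, A) = (6 + b)/(-3 + A)
L(U, V) = 0 (L(U, V) = -9*0 = 0)
J(w) = 0 (J(w) = 5*0 = 0)
-48199/(-28053) + 15212/(2375 - J(y)) = -48199/(-28053) + 15212/(2375 - 1*0) = -48199*(-1/28053) + 15212/(2375 + 0) = 48199/28053 + 15212/2375 = 541214861/66625875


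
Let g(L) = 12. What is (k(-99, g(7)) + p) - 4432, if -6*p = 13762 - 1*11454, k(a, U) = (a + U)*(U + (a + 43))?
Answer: -2966/3 ≈ -988.67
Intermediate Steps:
k(a, U) = (U + a)*(43 + U + a) (k(a, U) = (U + a)*(U + (43 + a)) = (U + a)*(43 + U + a))
p = -1154/3 (p = -(13762 - 1*11454)/6 = -(13762 - 11454)/6 = -⅙*2308 = -1154/3 ≈ -384.67)
(k(-99, g(7)) + p) - 4432 = ((12² + (-99)² + 43*12 + 43*(-99) + 2*12*(-99)) - 1154/3) - 4432 = ((144 + 9801 + 516 - 4257 - 2376) - 1154/3) - 4432 = (3828 - 1154/3) - 4432 = 10330/3 - 4432 = -2966/3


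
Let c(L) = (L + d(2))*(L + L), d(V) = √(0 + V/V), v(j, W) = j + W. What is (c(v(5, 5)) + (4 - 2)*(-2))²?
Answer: 46656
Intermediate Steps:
v(j, W) = W + j
d(V) = 1 (d(V) = √(0 + 1) = √1 = 1)
c(L) = 2*L*(1 + L) (c(L) = (L + 1)*(L + L) = (1 + L)*(2*L) = 2*L*(1 + L))
(c(v(5, 5)) + (4 - 2)*(-2))² = (2*(5 + 5)*(1 + (5 + 5)) + (4 - 2)*(-2))² = (2*10*(1 + 10) + 2*(-2))² = (2*10*11 - 4)² = (220 - 4)² = 216² = 46656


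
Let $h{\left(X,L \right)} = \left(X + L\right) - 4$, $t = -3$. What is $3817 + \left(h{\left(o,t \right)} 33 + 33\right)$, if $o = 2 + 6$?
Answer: $3883$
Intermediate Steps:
$o = 8$
$h{\left(X,L \right)} = -4 + L + X$ ($h{\left(X,L \right)} = \left(L + X\right) - 4 = -4 + L + X$)
$3817 + \left(h{\left(o,t \right)} 33 + 33\right) = 3817 + \left(\left(-4 - 3 + 8\right) 33 + 33\right) = 3817 + \left(1 \cdot 33 + 33\right) = 3817 + \left(33 + 33\right) = 3817 + 66 = 3883$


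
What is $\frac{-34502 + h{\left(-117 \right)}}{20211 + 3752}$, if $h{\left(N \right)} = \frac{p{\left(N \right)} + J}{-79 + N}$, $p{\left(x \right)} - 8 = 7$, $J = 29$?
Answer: $- \frac{1690609}{1174187} \approx -1.4398$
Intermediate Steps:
$p{\left(x \right)} = 15$ ($p{\left(x \right)} = 8 + 7 = 15$)
$h{\left(N \right)} = \frac{44}{-79 + N}$ ($h{\left(N \right)} = \frac{15 + 29}{-79 + N} = \frac{44}{-79 + N}$)
$\frac{-34502 + h{\left(-117 \right)}}{20211 + 3752} = \frac{-34502 + \frac{44}{-79 - 117}}{20211 + 3752} = \frac{-34502 + \frac{44}{-196}}{23963} = \left(-34502 + 44 \left(- \frac{1}{196}\right)\right) \frac{1}{23963} = \left(-34502 - \frac{11}{49}\right) \frac{1}{23963} = \left(- \frac{1690609}{49}\right) \frac{1}{23963} = - \frac{1690609}{1174187}$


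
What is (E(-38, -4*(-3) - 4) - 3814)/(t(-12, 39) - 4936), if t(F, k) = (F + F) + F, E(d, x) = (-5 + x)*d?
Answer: 982/1243 ≈ 0.79002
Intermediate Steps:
E(d, x) = d*(-5 + x)
t(F, k) = 3*F (t(F, k) = 2*F + F = 3*F)
(E(-38, -4*(-3) - 4) - 3814)/(t(-12, 39) - 4936) = (-38*(-5 + (-4*(-3) - 4)) - 3814)/(3*(-12) - 4936) = (-38*(-5 + (12 - 4)) - 3814)/(-36 - 4936) = (-38*(-5 + 8) - 3814)/(-4972) = (-38*3 - 3814)*(-1/4972) = (-114 - 3814)*(-1/4972) = -3928*(-1/4972) = 982/1243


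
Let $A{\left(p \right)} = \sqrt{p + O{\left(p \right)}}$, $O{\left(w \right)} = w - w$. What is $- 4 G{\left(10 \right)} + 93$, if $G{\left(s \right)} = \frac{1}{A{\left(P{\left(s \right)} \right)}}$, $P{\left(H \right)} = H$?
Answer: $93 - \frac{2 \sqrt{10}}{5} \approx 91.735$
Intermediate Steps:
$O{\left(w \right)} = 0$
$A{\left(p \right)} = \sqrt{p}$ ($A{\left(p \right)} = \sqrt{p + 0} = \sqrt{p}$)
$G{\left(s \right)} = \frac{1}{\sqrt{s}}$
$- 4 G{\left(10 \right)} + 93 = - \frac{4}{\sqrt{10}} + 93 = - 4 \frac{\sqrt{10}}{10} + 93 = - \frac{2 \sqrt{10}}{5} + 93 = 93 - \frac{2 \sqrt{10}}{5}$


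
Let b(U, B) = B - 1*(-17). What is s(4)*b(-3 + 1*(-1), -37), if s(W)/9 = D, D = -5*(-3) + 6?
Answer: -3780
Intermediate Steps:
D = 21 (D = 15 + 6 = 21)
b(U, B) = 17 + B (b(U, B) = B + 17 = 17 + B)
s(W) = 189 (s(W) = 9*21 = 189)
s(4)*b(-3 + 1*(-1), -37) = 189*(17 - 37) = 189*(-20) = -3780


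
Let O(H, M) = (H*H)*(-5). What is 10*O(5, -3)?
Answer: -1250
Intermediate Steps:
O(H, M) = -5*H² (O(H, M) = H²*(-5) = -5*H²)
10*O(5, -3) = 10*(-5*5²) = 10*(-5*25) = 10*(-125) = -1250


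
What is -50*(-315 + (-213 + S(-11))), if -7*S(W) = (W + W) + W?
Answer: 183150/7 ≈ 26164.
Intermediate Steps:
S(W) = -3*W/7 (S(W) = -((W + W) + W)/7 = -(2*W + W)/7 = -3*W/7)
-50*(-315 + (-213 + S(-11))) = -50*(-315 + (-213 - 3/7*(-11))) = -50*(-315 + (-213 + 33/7)) = -50*(-315 - 1458/7) = -50*(-3663/7) = 183150/7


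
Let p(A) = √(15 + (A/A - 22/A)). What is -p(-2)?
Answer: -3*√3 ≈ -5.1962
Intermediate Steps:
p(A) = √(16 - 22/A) (p(A) = √(15 + (1 - 22/A)) = √(16 - 22/A))
-p(-2) = -√(16 - 22/(-2)) = -√(16 - 22*(-½)) = -√(16 + 11) = -√27 = -3*√3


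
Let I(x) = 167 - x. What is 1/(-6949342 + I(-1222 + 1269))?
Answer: -1/6949222 ≈ -1.4390e-7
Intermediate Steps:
1/(-6949342 + I(-1222 + 1269)) = 1/(-6949342 + (167 - (-1222 + 1269))) = 1/(-6949342 + (167 - 1*47)) = 1/(-6949342 + (167 - 47)) = 1/(-6949342 + 120) = 1/(-6949222) = -1/6949222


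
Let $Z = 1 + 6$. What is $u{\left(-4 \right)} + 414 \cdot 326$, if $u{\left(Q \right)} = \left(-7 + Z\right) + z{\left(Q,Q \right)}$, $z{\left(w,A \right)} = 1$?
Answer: $134965$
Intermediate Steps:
$Z = 7$
$u{\left(Q \right)} = 1$ ($u{\left(Q \right)} = \left(-7 + 7\right) + 1 = 0 + 1 = 1$)
$u{\left(-4 \right)} + 414 \cdot 326 = 1 + 414 \cdot 326 = 1 + 134964 = 134965$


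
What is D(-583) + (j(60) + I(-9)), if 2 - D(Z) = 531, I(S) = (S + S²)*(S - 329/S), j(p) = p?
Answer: 1515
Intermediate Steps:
D(Z) = -529 (D(Z) = 2 - 1*531 = 2 - 531 = -529)
D(-583) + (j(60) + I(-9)) = -529 + (60 + (-329 + (-9)² + (-9)³ - 329*(-9))) = -529 + (60 + (-329 + 81 - 729 + 2961)) = -529 + (60 + 1984) = -529 + 2044 = 1515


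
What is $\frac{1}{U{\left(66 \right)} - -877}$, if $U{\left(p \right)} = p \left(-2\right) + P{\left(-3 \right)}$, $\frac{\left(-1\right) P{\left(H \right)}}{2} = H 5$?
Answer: $\frac{1}{775} \approx 0.0012903$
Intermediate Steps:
$P{\left(H \right)} = - 10 H$ ($P{\left(H \right)} = - 2 H 5 = - 2 \cdot 5 H = - 10 H$)
$U{\left(p \right)} = 30 - 2 p$ ($U{\left(p \right)} = p \left(-2\right) - -30 = - 2 p + 30 = 30 - 2 p$)
$\frac{1}{U{\left(66 \right)} - -877} = \frac{1}{\left(30 - 132\right) - -877} = \frac{1}{\left(30 - 132\right) + \left(-5 + 882\right)} = \frac{1}{-102 + 877} = \frac{1}{775}$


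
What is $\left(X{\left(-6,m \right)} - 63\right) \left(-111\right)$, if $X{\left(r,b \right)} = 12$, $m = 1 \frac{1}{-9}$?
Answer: $5661$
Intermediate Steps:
$m = - \frac{1}{9}$ ($m = 1 \left(- \frac{1}{9}\right) = - \frac{1}{9} \approx -0.11111$)
$\left(X{\left(-6,m \right)} - 63\right) \left(-111\right) = \left(12 - 63\right) \left(-111\right) = \left(-51\right) \left(-111\right) = 5661$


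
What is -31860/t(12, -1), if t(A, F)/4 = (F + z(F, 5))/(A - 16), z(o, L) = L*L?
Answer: 2655/2 ≈ 1327.5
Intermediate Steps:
z(o, L) = L²
t(A, F) = 4*(25 + F)/(-16 + A) (t(A, F) = 4*((F + 5²)/(A - 16)) = 4*((F + 25)/(-16 + A)) = 4*((25 + F)/(-16 + A)) = 4*(25 + F)/(-16 + A))
-31860/t(12, -1) = -31860/(4*(25 - 1)/(-16 + 12)) = -31860/(4*24/(-4)) = -31860/(4*(-¼)*24) = -31860/(-24) = -31860*(-1)/24 = -36*(-295/8) = 2655/2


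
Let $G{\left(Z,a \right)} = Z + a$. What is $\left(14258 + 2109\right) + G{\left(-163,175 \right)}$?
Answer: $16379$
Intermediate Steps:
$\left(14258 + 2109\right) + G{\left(-163,175 \right)} = \left(14258 + 2109\right) + \left(-163 + 175\right) = 16367 + 12 = 16379$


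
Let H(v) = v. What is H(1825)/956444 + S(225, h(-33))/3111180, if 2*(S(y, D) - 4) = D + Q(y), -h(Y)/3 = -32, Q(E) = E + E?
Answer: 742854811/371958680490 ≈ 0.0019971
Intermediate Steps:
Q(E) = 2*E
h(Y) = 96 (h(Y) = -3*(-32) = 96)
S(y, D) = 4 + y + D/2 (S(y, D) = 4 + (D + 2*y)/2 = 4 + (y + D/2) = 4 + y + D/2)
H(1825)/956444 + S(225, h(-33))/3111180 = 1825/956444 + (4 + 225 + (1/2)*96)/3111180 = 1825*(1/956444) + (4 + 225 + 48)*(1/3111180) = 1825/956444 + 277*(1/3111180) = 1825/956444 + 277/3111180 = 742854811/371958680490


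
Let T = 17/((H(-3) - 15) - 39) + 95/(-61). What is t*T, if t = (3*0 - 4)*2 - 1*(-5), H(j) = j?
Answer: 6452/1159 ≈ 5.5669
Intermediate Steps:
t = -3 (t = (0 - 4)*2 + 5 = -4*2 + 5 = -8 + 5 = -3)
T = -6452/3477 (T = 17/((-3 - 15) - 39) + 95/(-61) = 17/(-18 - 39) + 95*(-1/61) = 17/(-57) - 95/61 = 17*(-1/57) - 95/61 = -17/57 - 95/61 = -6452/3477 ≈ -1.8556)
t*T = -3*(-6452/3477) = 6452/1159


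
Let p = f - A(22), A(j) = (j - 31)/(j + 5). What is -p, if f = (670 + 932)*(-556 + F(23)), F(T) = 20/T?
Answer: 61362985/69 ≈ 8.8932e+5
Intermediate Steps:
A(j) = (-31 + j)/(5 + j)
f = -20454336/23 (f = (670 + 932)*(-556 + 20/23) = 1602*(-556 + 20*(1/23)) = 1602*(-556 + 20/23) = 1602*(-12768/23) = -20454336/23 ≈ -8.8932e+5)
p = -61362985/69 (p = -20454336/23 - (-31 + 22)/(5 + 22) = -20454336/23 - (-9)/27 = -20454336/23 - 1*(-1/3) = -20454336/23 + 1/3 = -61362985/69 ≈ -8.8932e+5)
-p = -1*(-61362985/69) = 61362985/69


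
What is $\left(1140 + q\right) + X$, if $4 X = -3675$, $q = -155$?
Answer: $\frac{265}{4} \approx 66.25$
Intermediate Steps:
$X = - \frac{3675}{4}$ ($X = \frac{1}{4} \left(-3675\right) = - \frac{3675}{4} \approx -918.75$)
$\left(1140 + q\right) + X = \left(1140 - 155\right) - \frac{3675}{4} = 985 - \frac{3675}{4} = \frac{265}{4}$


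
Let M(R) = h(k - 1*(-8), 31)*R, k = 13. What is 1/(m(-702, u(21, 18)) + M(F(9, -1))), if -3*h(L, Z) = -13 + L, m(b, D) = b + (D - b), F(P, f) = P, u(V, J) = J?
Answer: -⅙ ≈ -0.16667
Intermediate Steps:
m(b, D) = D
h(L, Z) = 13/3 - L/3 (h(L, Z) = -(-13 + L)/3 = 13/3 - L/3)
M(R) = -8*R/3 (M(R) = (13/3 - (13 - 1*(-8))/3)*R = (13/3 - (13 + 8)/3)*R = (13/3 - ⅓*21)*R = (13/3 - 7)*R = -8*R/3)
1/(m(-702, u(21, 18)) + M(F(9, -1))) = 1/(18 - 8/3*9) = 1/(18 - 24) = 1/(-6) = -⅙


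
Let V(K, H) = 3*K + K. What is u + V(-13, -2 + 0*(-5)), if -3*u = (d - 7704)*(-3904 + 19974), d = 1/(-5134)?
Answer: 317802627343/7701 ≈ 4.1268e+7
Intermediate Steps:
d = -1/5134 ≈ -0.00019478
V(K, H) = 4*K
u = 317803027795/7701 (u = -(-1/5134 - 7704)*(-3904 + 19974)/3 = -(-39552337)*16070/15402 = -⅓*(-317803027795/2567) = 317803027795/7701 ≈ 4.1268e+7)
u + V(-13, -2 + 0*(-5)) = 317803027795/7701 + 4*(-13) = 317803027795/7701 - 52 = 317802627343/7701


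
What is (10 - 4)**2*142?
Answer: 5112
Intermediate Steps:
(10 - 4)**2*142 = 6**2*142 = 36*142 = 5112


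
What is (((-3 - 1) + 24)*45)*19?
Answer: 17100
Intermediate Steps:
(((-3 - 1) + 24)*45)*19 = ((-4 + 24)*45)*19 = (20*45)*19 = 900*19 = 17100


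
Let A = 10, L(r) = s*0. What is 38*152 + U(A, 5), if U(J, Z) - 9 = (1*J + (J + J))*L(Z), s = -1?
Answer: 5785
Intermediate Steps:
L(r) = 0 (L(r) = -1*0 = 0)
U(J, Z) = 9 (U(J, Z) = 9 + (1*J + (J + J))*0 = 9 + (J + 2*J)*0 = 9 + (3*J)*0 = 9 + 0 = 9)
38*152 + U(A, 5) = 38*152 + 9 = 5776 + 9 = 5785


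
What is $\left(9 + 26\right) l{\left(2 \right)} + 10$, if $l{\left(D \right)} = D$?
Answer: $80$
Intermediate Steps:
$\left(9 + 26\right) l{\left(2 \right)} + 10 = \left(9 + 26\right) 2 + 10 = 35 \cdot 2 + 10 = 70 + 10 = 80$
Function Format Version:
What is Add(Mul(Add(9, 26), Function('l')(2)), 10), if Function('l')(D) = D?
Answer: 80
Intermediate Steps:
Add(Mul(Add(9, 26), Function('l')(2)), 10) = Add(Mul(Add(9, 26), 2), 10) = Add(Mul(35, 2), 10) = Add(70, 10) = 80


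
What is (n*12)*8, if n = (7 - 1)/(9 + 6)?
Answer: 192/5 ≈ 38.400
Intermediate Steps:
n = 2/5 (n = 6/15 = 6*(1/15) = 2/5 ≈ 0.40000)
(n*12)*8 = ((2/5)*12)*8 = (24/5)*8 = 192/5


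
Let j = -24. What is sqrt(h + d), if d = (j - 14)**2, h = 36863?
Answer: 113*sqrt(3) ≈ 195.72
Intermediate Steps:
d = 1444 (d = (-24 - 14)**2 = (-38)**2 = 1444)
sqrt(h + d) = sqrt(36863 + 1444) = sqrt(38307) = 113*sqrt(3)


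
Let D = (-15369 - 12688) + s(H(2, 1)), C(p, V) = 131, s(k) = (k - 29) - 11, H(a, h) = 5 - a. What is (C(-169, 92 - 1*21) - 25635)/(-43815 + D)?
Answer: 25504/71909 ≈ 0.35467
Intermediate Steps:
s(k) = -40 + k (s(k) = (-29 + k) - 11 = -40 + k)
D = -28094 (D = (-15369 - 12688) + (-40 + (5 - 1*2)) = -28057 + (-40 + (5 - 2)) = -28057 + (-40 + 3) = -28057 - 37 = -28094)
(C(-169, 92 - 1*21) - 25635)/(-43815 + D) = (131 - 25635)/(-43815 - 28094) = -25504/(-71909) = -25504*(-1/71909) = 25504/71909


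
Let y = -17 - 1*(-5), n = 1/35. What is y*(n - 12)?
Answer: 5028/35 ≈ 143.66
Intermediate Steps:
n = 1/35 (n = 1*(1/35) = 1/35 ≈ 0.028571)
y = -12 (y = -17 + 5 = -12)
y*(n - 12) = -12*(1/35 - 12) = -12*(-419/35) = 5028/35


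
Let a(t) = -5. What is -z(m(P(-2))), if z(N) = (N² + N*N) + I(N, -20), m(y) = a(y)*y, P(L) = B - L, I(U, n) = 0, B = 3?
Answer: -1250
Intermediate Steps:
P(L) = 3 - L
m(y) = -5*y
z(N) = 2*N² (z(N) = (N² + N*N) + 0 = (N² + N²) + 0 = 2*N² + 0 = 2*N²)
-z(m(P(-2))) = -2*(-5*(3 - 1*(-2)))² = -2*(-5*(3 + 2))² = -2*(-5*5)² = -2*(-25)² = -2*625 = -1*1250 = -1250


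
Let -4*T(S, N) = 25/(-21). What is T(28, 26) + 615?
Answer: 51685/84 ≈ 615.30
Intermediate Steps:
T(S, N) = 25/84 (T(S, N) = -25/(4*(-21)) = -25*(-1)/(4*21) = -¼*(-25/21) = 25/84)
T(28, 26) + 615 = 25/84 + 615 = 51685/84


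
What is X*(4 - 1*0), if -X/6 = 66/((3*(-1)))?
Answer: 528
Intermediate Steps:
X = 132 (X = -396/(3*(-1)) = -396/(-3) = -396*(-1)/3 = -6*(-22) = 132)
X*(4 - 1*0) = 132*(4 - 1*0) = 132*(4 + 0) = 132*4 = 528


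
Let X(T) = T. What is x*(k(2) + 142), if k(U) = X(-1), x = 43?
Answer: 6063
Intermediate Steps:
k(U) = -1
x*(k(2) + 142) = 43*(-1 + 142) = 43*141 = 6063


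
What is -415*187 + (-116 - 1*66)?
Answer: -77787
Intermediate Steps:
-415*187 + (-116 - 1*66) = -77605 + (-116 - 66) = -77605 - 182 = -77787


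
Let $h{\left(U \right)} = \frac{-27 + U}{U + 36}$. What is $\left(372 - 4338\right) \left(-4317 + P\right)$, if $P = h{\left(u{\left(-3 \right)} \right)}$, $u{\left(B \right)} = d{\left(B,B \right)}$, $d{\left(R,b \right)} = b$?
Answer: $\frac{188373102}{11} \approx 1.7125 \cdot 10^{7}$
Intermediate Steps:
$u{\left(B \right)} = B$
$h{\left(U \right)} = \frac{-27 + U}{36 + U}$
$P = - \frac{10}{11}$ ($P = \frac{-27 - 3}{36 - 3} = \frac{1}{33} \left(-30\right) = - \frac{10}{11} \approx -0.90909$)
$\left(372 - 4338\right) \left(-4317 + P\right) = \left(372 - 4338\right) \left(-4317 - \frac{10}{11}\right) = \left(-3966\right) \left(- \frac{47497}{11}\right) = \frac{188373102}{11}$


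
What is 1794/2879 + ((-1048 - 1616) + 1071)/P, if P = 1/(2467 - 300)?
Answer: -9938395455/2879 ≈ -3.4520e+6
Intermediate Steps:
P = 1/2167 ≈ 0.00046147
1794/2879 + ((-1048 - 1616) + 1071)/P = 1794/2879 + ((-1048 - 1616) + 1071)/(1/2167) = 1794*(1/2879) + (-2664 + 1071)*2167 = 1794/2879 - 1593*2167 = 1794/2879 - 3452031 = -9938395455/2879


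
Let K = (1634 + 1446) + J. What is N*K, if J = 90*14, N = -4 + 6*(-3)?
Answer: -95480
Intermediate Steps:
N = -22 (N = -4 - 18 = -22)
J = 1260
K = 4340 (K = (1634 + 1446) + 1260 = 3080 + 1260 = 4340)
N*K = -22*4340 = -95480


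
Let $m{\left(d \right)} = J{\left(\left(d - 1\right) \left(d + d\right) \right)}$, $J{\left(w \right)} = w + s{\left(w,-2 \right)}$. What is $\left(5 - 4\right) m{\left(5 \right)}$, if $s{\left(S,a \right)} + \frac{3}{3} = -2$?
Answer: $37$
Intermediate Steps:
$s{\left(S,a \right)} = -3$ ($s{\left(S,a \right)} = -1 - 2 = -3$)
$J{\left(w \right)} = -3 + w$ ($J{\left(w \right)} = w - 3 = -3 + w$)
$m{\left(d \right)} = -3 + 2 d \left(-1 + d\right)$ ($m{\left(d \right)} = -3 + \left(d - 1\right) \left(d + d\right) = -3 + \left(-1 + d\right) 2 d = -3 + 2 d \left(-1 + d\right)$)
$\left(5 - 4\right) m{\left(5 \right)} = \left(5 - 4\right) \left(-3 + 2 \cdot 5 \left(-1 + 5\right)\right) = \left(5 - 4\right) \left(-3 + 2 \cdot 5 \cdot 4\right) = 1 \left(-3 + 40\right) = 1 \cdot 37 = 37$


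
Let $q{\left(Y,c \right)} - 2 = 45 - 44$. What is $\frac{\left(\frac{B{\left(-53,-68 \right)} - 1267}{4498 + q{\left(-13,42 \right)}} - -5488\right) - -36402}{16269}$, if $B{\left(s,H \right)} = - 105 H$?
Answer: $\frac{528159}{205117} \approx 2.5749$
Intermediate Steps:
$q{\left(Y,c \right)} = 3$ ($q{\left(Y,c \right)} = 2 + \left(45 - 44\right) = 2 + 1 = 3$)
$\frac{\left(\frac{B{\left(-53,-68 \right)} - 1267}{4498 + q{\left(-13,42 \right)}} - -5488\right) - -36402}{16269} = \frac{\left(\frac{\left(-105\right) \left(-68\right) - 1267}{4498 + 3} - -5488\right) - -36402}{16269} = \left(\left(\frac{7140 - 1267}{4501} + 5488\right) + 36402\right) \frac{1}{16269} = \left(\left(5873 \cdot \frac{1}{4501} + 5488\right) + 36402\right) \frac{1}{16269} = \left(\left(\frac{839}{643} + 5488\right) + 36402\right) \frac{1}{16269} = \left(\frac{3529623}{643} + 36402\right) \frac{1}{16269} = \frac{26936109}{643} \cdot \frac{1}{16269} = \frac{528159}{205117}$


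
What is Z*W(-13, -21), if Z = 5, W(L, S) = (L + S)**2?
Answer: 5780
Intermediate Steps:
Z*W(-13, -21) = 5*(-13 - 21)**2 = 5*(-34)**2 = 5*1156 = 5780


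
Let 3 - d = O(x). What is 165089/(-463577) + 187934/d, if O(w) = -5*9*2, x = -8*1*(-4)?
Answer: 87106526641/43112661 ≈ 2020.4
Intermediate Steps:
x = 32 (x = -8*(-4) = 32)
O(w) = -90 (O(w) = -45*2 = -90)
d = 93 (d = 3 - 1*(-90) = 3 + 90 = 93)
165089/(-463577) + 187934/d = 165089/(-463577) + 187934/93 = 165089*(-1/463577) + 187934*(1/93) = -165089/463577 + 187934/93 = 87106526641/43112661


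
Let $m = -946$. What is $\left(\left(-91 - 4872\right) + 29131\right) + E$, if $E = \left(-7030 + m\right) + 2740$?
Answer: $18932$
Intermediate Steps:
$E = -5236$ ($E = \left(-7030 - 946\right) + 2740 = -7976 + 2740 = -5236$)
$\left(\left(-91 - 4872\right) + 29131\right) + E = \left(\left(-91 - 4872\right) + 29131\right) - 5236 = \left(-4963 + 29131\right) - 5236 = 24168 - 5236 = 18932$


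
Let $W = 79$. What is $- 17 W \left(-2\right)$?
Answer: $2686$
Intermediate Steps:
$- 17 W \left(-2\right) = \left(-17\right) 79 \left(-2\right) = \left(-1343\right) \left(-2\right) = 2686$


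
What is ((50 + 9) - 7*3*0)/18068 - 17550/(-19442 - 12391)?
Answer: 11813761/21302172 ≈ 0.55458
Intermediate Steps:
((50 + 9) - 7*3*0)/18068 - 17550/(-19442 - 12391) = (59 - 21*0)*(1/18068) - 17550/(-31833) = (59 + 0)*(1/18068) - 17550*(-1/31833) = 59*(1/18068) + 650/1179 = 59/18068 + 650/1179 = 11813761/21302172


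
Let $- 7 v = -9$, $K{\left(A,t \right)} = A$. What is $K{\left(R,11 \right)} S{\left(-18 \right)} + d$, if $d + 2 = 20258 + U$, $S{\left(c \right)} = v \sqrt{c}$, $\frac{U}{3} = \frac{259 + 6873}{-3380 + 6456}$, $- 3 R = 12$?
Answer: $\frac{15582213}{769} - \frac{108 i \sqrt{2}}{7} \approx 20263.0 - 21.819 i$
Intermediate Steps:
$R = -4$ ($R = \left(- \frac{1}{3}\right) 12 = -4$)
$v = \frac{9}{7}$ ($v = \left(- \frac{1}{7}\right) \left(-9\right) = \frac{9}{7} \approx 1.2857$)
$U = \frac{5349}{769}$ ($U = 3 \frac{259 + 6873}{-3380 + 6456} = 3 \cdot \frac{7132}{3076} = 3 \cdot 7132 \cdot \frac{1}{3076} = 3 \cdot \frac{1783}{769} = \frac{5349}{769} \approx 6.9558$)
$S{\left(c \right)} = \frac{9 \sqrt{c}}{7}$
$d = \frac{15582213}{769}$ ($d = -2 + \left(20258 + \frac{5349}{769}\right) = -2 + \frac{15583751}{769} = \frac{15582213}{769} \approx 20263.0$)
$K{\left(R,11 \right)} S{\left(-18 \right)} + d = - 4 \frac{9 \sqrt{-18}}{7} + \frac{15582213}{769} = - 4 \frac{9 \cdot 3 i \sqrt{2}}{7} + \frac{15582213}{769} = - 4 \frac{27 i \sqrt{2}}{7} + \frac{15582213}{769} = - \frac{108 i \sqrt{2}}{7} + \frac{15582213}{769} = \frac{15582213}{769} - \frac{108 i \sqrt{2}}{7}$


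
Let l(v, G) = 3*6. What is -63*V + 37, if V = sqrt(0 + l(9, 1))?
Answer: 37 - 189*sqrt(2) ≈ -230.29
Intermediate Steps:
l(v, G) = 18
V = 3*sqrt(2) (V = sqrt(0 + 18) = sqrt(18) = 3*sqrt(2) ≈ 4.2426)
-63*V + 37 = -189*sqrt(2) + 37 = 37 - 189*sqrt(2)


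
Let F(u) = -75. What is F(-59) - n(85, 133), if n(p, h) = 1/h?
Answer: -9976/133 ≈ -75.008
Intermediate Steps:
F(-59) - n(85, 133) = -75 - 1/133 = -9976/133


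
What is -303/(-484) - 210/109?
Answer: -68613/52756 ≈ -1.3006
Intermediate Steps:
-303/(-484) - 210/109 = -303*(-1/484) - 210*1/109 = 303/484 - 210/109 = -68613/52756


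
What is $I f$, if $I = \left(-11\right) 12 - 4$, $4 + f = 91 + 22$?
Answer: $-14824$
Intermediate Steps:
$f = 109$ ($f = -4 + \left(91 + 22\right) = -4 + 113 = 109$)
$I = -136$ ($I = -132 - 4 = -136$)
$I f = \left(-136\right) 109 = -14824$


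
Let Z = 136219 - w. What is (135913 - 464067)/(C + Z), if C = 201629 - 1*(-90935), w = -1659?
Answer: -164077/215221 ≈ -0.76237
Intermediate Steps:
Z = 137878 (Z = 136219 - 1*(-1659) = 136219 + 1659 = 137878)
C = 292564 (C = 201629 + 90935 = 292564)
(135913 - 464067)/(C + Z) = (135913 - 464067)/(292564 + 137878) = -328154/430442 = -328154*1/430442 = -164077/215221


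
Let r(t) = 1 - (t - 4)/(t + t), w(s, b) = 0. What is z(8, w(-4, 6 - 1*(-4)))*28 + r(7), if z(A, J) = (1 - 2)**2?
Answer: 403/14 ≈ 28.786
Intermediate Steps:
z(A, J) = 1 (z(A, J) = (-1)**2 = 1)
r(t) = 1 - (-4 + t)/(2*t)
z(8, w(-4, 6 - 1*(-4)))*28 + r(7) = 1*28 + (1/2)*(4 + 7)/7 = 28 + (1/2)*(1/7)*11 = 28 + 11/14 = 403/14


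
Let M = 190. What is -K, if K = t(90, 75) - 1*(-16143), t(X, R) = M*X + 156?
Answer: -33399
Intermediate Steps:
t(X, R) = 156 + 190*X (t(X, R) = 190*X + 156 = 156 + 190*X)
K = 33399 (K = (156 + 190*90) - 1*(-16143) = (156 + 17100) + 16143 = 17256 + 16143 = 33399)
-K = -1*33399 = -33399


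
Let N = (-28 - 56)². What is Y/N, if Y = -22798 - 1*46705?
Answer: -9929/1008 ≈ -9.8502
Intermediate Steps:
N = 7056 (N = (-84)² = 7056)
Y = -69503 (Y = -22798 - 46705 = -69503)
Y/N = -69503/7056 = -69503*1/7056 = -9929/1008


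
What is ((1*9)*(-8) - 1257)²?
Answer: 1766241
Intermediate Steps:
((1*9)*(-8) - 1257)² = (9*(-8) - 1257)² = (-72 - 1257)² = (-1329)² = 1766241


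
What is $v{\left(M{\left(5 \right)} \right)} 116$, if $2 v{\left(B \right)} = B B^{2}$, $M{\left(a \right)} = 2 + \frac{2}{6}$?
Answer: $\frac{19894}{27} \approx 736.81$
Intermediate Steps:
$M{\left(a \right)} = \frac{7}{3}$ ($M{\left(a \right)} = 2 + 2 \cdot \frac{1}{6} = 2 + \frac{1}{3} = \frac{7}{3}$)
$v{\left(B \right)} = \frac{B^{3}}{2}$ ($v{\left(B \right)} = \frac{B B^{2}}{2} = \frac{B^{3}}{2}$)
$v{\left(M{\left(5 \right)} \right)} 116 = \frac{\left(\frac{7}{3}\right)^{3}}{2} \cdot 116 = \frac{1}{2} \cdot \frac{343}{27} \cdot 116 = \frac{343}{54} \cdot 116 = \frac{19894}{27}$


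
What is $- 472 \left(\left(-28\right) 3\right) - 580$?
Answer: $39068$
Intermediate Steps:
$- 472 \left(\left(-28\right) 3\right) - 580 = \left(-472\right) \left(-84\right) - 580 = 39648 - 580 = 39068$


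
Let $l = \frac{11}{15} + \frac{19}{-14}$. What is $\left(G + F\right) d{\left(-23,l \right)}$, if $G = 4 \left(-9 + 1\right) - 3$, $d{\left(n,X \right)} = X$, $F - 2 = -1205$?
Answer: $\frac{81089}{105} \approx 772.28$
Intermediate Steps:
$l = - \frac{131}{210}$ ($l = 11 \cdot \frac{1}{15} + 19 \left(- \frac{1}{14}\right) = \frac{11}{15} - \frac{19}{14} = - \frac{131}{210} \approx -0.62381$)
$F = -1203$ ($F = 2 - 1205 = -1203$)
$G = -35$ ($G = 4 \left(-8\right) - 3 = -32 - 3 = -35$)
$\left(G + F\right) d{\left(-23,l \right)} = \left(-35 - 1203\right) \left(- \frac{131}{210}\right) = \left(-1238\right) \left(- \frac{131}{210}\right) = \frac{81089}{105}$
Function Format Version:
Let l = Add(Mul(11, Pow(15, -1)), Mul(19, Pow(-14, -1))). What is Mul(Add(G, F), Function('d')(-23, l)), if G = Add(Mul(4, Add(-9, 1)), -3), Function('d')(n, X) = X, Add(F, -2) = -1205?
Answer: Rational(81089, 105) ≈ 772.28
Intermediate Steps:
l = Rational(-131, 210) (l = Add(Mul(11, Rational(1, 15)), Mul(19, Rational(-1, 14))) = Add(Rational(11, 15), Rational(-19, 14)) = Rational(-131, 210) ≈ -0.62381)
F = -1203 (F = Add(2, -1205) = -1203)
G = -35 (G = Add(Mul(4, -8), -3) = Add(-32, -3) = -35)
Mul(Add(G, F), Function('d')(-23, l)) = Mul(Add(-35, -1203), Rational(-131, 210)) = Mul(-1238, Rational(-131, 210)) = Rational(81089, 105)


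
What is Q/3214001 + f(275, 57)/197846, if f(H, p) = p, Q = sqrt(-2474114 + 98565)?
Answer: 57/197846 + I*sqrt(2375549)/3214001 ≈ 0.0002881 + 0.00047955*I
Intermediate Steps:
Q = I*sqrt(2375549) (Q = sqrt(-2375549) = I*sqrt(2375549) ≈ 1541.3*I)
Q/3214001 + f(275, 57)/197846 = (I*sqrt(2375549))/3214001 + 57/197846 = (I*sqrt(2375549))*(1/3214001) + 57*(1/197846) = I*sqrt(2375549)/3214001 + 57/197846 = 57/197846 + I*sqrt(2375549)/3214001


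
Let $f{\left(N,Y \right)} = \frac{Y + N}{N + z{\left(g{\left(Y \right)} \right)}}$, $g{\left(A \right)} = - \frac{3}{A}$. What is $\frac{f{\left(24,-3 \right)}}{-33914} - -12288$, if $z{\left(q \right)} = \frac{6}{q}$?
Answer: $\frac{4167352313}{339140} \approx 12288.0$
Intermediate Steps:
$f{\left(N,Y \right)} = \frac{N + Y}{N - 2 Y}$ ($f{\left(N,Y \right)} = \frac{Y + N}{N + \frac{6}{\left(-3\right) \frac{1}{Y}}} = \frac{N + Y}{N + 6 \left(- \frac{Y}{3}\right)} = \frac{N + Y}{N - 2 Y}$)
$\frac{f{\left(24,-3 \right)}}{-33914} - -12288 = \frac{\frac{1}{24 - -6} \left(24 - 3\right)}{-33914} - -12288 = \frac{1}{24 + 6} \cdot 21 \left(- \frac{1}{33914}\right) + 12288 = \frac{1}{30} \cdot 21 \left(- \frac{1}{33914}\right) + 12288 = \frac{7}{10} \left(- \frac{1}{33914}\right) + 12288 = - \frac{7}{339140} + 12288 = \frac{4167352313}{339140}$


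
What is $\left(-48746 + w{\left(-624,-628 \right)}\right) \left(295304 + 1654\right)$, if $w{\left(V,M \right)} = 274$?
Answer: $-14394148176$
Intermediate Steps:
$\left(-48746 + w{\left(-624,-628 \right)}\right) \left(295304 + 1654\right) = \left(-48746 + 274\right) \left(295304 + 1654\right) = \left(-48472\right) 296958 = -14394148176$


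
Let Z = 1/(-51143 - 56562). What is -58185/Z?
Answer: 6266815425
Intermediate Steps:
Z = -1/107705 (Z = 1/(-107705) = -1/107705 ≈ -9.2846e-6)
-58185/Z = -58185/(-1/107705) = -58185*(-107705) = 6266815425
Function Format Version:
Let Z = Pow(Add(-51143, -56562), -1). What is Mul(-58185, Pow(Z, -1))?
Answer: 6266815425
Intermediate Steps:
Z = Rational(-1, 107705) (Z = Pow(-107705, -1) = Rational(-1, 107705) ≈ -9.2846e-6)
Mul(-58185, Pow(Z, -1)) = Mul(-58185, Pow(Rational(-1, 107705), -1)) = Mul(-58185, -107705) = 6266815425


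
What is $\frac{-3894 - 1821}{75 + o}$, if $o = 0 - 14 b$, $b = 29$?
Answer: $\frac{5715}{331} \approx 17.266$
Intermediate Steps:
$o = -406$ ($o = 0 - 406 = -406$)
$\frac{-3894 - 1821}{75 + o} = \frac{-3894 - 1821}{75 - 406} = - \frac{5715}{-331} = \left(-5715\right) \left(- \frac{1}{331}\right) = \frac{5715}{331}$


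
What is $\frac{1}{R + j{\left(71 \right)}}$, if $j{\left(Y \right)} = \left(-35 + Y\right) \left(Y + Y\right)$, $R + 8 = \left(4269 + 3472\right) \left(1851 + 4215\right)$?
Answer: $\frac{1}{46962010} \approx 2.1294 \cdot 10^{-8}$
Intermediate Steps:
$R = 46956898$ ($R = -8 + \left(4269 + 3472\right) \left(1851 + 4215\right) = -8 + 7741 \cdot 6066 = -8 + 46956906 = 46956898$)
$j{\left(Y \right)} = 2 Y \left(-35 + Y\right)$ ($j{\left(Y \right)} = \left(-35 + Y\right) 2 Y = 2 Y \left(-35 + Y\right)$)
$\frac{1}{R + j{\left(71 \right)}} = \frac{1}{46956898 + 2 \cdot 71 \left(-35 + 71\right)} = \frac{1}{46956898 + 2 \cdot 71 \cdot 36} = \frac{1}{46956898 + 5112} = \frac{1}{46962010}$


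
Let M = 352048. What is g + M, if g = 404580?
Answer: 756628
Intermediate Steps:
g + M = 404580 + 352048 = 756628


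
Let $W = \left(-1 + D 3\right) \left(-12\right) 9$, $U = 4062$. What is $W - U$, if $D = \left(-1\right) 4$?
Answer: $-2658$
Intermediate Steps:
$D = -4$
$W = 1404$ ($W = \left(-1 - 12\right) \left(-12\right) 9 = \left(-13\right) \left(-12\right) 9 = 156 \cdot 9 = 1404$)
$W - U = 1404 - 4062 = -2658$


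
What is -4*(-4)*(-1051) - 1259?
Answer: -18075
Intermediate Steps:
-4*(-4)*(-1051) - 1259 = 16*(-1051) - 1259 = -16816 - 1259 = -18075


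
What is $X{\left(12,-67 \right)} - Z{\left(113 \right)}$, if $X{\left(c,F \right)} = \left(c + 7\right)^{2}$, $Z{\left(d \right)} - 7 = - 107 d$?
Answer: $12445$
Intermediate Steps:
$Z{\left(d \right)} = 7 - 107 d$
$X{\left(c,F \right)} = \left(7 + c\right)^{2}$
$X{\left(12,-67 \right)} - Z{\left(113 \right)} = \left(7 + 12\right)^{2} - \left(7 - 12091\right) = 19^{2} - \left(7 - 12091\right) = 361 - -12084 = 361 + 12084 = 12445$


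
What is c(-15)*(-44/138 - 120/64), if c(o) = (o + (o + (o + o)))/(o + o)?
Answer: -1211/276 ≈ -4.3877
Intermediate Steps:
c(o) = 2 (c(o) = (o + (o + 2*o))/((2*o)) = (o + 3*o)*(1/(2*o)) = (4*o)*(1/(2*o)) = 2)
c(-15)*(-44/138 - 120/64) = 2*(-44/138 - 120/64) = 2*(-44*1/138 - 120*1/64) = 2*(-22/69 - 15/8) = 2*(-1211/552) = -1211/276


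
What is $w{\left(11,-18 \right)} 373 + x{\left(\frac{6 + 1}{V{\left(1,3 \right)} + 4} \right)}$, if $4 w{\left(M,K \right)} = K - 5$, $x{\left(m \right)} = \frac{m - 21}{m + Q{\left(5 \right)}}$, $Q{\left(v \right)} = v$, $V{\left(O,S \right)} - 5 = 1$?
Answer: $- \frac{489815}{228} \approx -2148.3$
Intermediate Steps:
$V{\left(O,S \right)} = 6$ ($V{\left(O,S \right)} = 5 + 1 = 6$)
$x{\left(m \right)} = \frac{-21 + m}{5 + m}$ ($x{\left(m \right)} = \frac{m - 21}{m + 5} = \frac{-21 + m}{5 + m}$)
$w{\left(M,K \right)} = - \frac{5}{4} + \frac{K}{4}$ ($w{\left(M,K \right)} = \frac{K - 5}{4} = \frac{-5 + K}{4} = - \frac{5}{4} + \frac{K}{4}$)
$w{\left(11,-18 \right)} 373 + x{\left(\frac{6 + 1}{V{\left(1,3 \right)} + 4} \right)} = \left(- \frac{5}{4} + \frac{1}{4} \left(-18\right)\right) 373 + \frac{-21 + \frac{6 + 1}{6 + 4}}{5 + \frac{6 + 1}{6 + 4}} = \left(- \frac{5}{4} - \frac{9}{2}\right) 373 + \frac{-21 + \frac{1}{10} \cdot 7}{5 + \frac{1}{10} \cdot 7} = \left(- \frac{23}{4}\right) 373 + \frac{-21 + \frac{1}{10} \cdot 7}{5 + \frac{1}{10} \cdot 7} = - \frac{8579}{4} + \frac{-21 + \frac{7}{10}}{5 + \frac{7}{10}} = - \frac{8579}{4} + \frac{1}{\frac{57}{10}} \left(- \frac{203}{10}\right) = - \frac{8579}{4} + \frac{10}{57} \left(- \frac{203}{10}\right) = - \frac{8579}{4} - \frac{203}{57} = - \frac{489815}{228}$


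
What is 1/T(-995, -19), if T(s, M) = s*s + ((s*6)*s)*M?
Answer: -1/111872825 ≈ -8.9387e-9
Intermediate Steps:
T(s, M) = s**2 + 6*M*s**2 (T(s, M) = s**2 + ((6*s)*s)*M = s**2 + (6*s**2)*M = s**2 + 6*M*s**2)
1/T(-995, -19) = 1/((-995)**2*(1 + 6*(-19))) = 1/(990025*(1 - 114)) = 1/(990025*(-113)) = 1/(-111872825) = -1/111872825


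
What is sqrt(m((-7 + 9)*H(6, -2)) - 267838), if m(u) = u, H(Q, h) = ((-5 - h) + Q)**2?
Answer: 2*I*sqrt(66955) ≈ 517.51*I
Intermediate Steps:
H(Q, h) = (-5 + Q - h)**2
sqrt(m((-7 + 9)*H(6, -2)) - 267838) = sqrt((-7 + 9)*(5 - 2 - 1*6)**2 - 267838) = sqrt(2*(5 - 2 - 6)**2 - 267838) = sqrt(2*(-3)**2 - 267838) = sqrt(2*9 - 267838) = sqrt(18 - 267838) = sqrt(-267820) = 2*I*sqrt(66955)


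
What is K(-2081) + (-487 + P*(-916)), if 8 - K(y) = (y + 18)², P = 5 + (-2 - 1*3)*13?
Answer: -4201488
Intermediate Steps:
P = -60 (P = 5 + (-2 - 3)*13 = 5 - 5*13 = 5 - 65 = -60)
K(y) = 8 - (18 + y)² (K(y) = 8 - (y + 18)² = 8 - (18 + y)²)
K(-2081) + (-487 + P*(-916)) = (8 - (18 - 2081)²) + (-487 - 60*(-916)) = (8 - 1*(-2063)²) + (-487 + 54960) = (8 - 1*4255969) + 54473 = (8 - 4255969) + 54473 = -4255961 + 54473 = -4201488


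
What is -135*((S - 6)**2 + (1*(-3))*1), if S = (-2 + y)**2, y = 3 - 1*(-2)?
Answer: -810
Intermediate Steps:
y = 5 (y = 3 + 2 = 5)
S = 9 (S = (-2 + 5)**2 = 3**2 = 9)
-135*((S - 6)**2 + (1*(-3))*1) = -135*((9 - 6)**2 + (1*(-3))*1) = -135*(3**2 - 3*1) = -135*(9 - 3) = -135*6 = -810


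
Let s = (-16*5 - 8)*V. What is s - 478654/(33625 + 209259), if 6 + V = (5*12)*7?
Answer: -4424614271/121442 ≈ -36434.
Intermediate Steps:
V = 414 (V = -6 + (5*12)*7 = -6 + 60*7 = -6 + 420 = 414)
s = -36432 (s = (-16*5 - 8)*414 = (-80 - 8)*414 = -88*414 = -36432)
s - 478654/(33625 + 209259) = -36432 - 478654/(33625 + 209259) = -36432 - 478654/242884 = -36432 - 1*239327/121442 = -36432 - 239327/121442 = -4424614271/121442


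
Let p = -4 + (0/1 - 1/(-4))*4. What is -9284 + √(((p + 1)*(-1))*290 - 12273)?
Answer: -9284 + I*√11693 ≈ -9284.0 + 108.13*I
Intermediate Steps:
p = -3 (p = -4 + (0*1 - 1*(-¼))*4 = -4 + (0 + ¼)*4 = -4 + (¼)*4 = -4 + 1 = -3)
-9284 + √(((p + 1)*(-1))*290 - 12273) = -9284 + √(((-3 + 1)*(-1))*290 - 12273) = -9284 + √(-2*(-1)*290 - 12273) = -9284 + √(2*290 - 12273) = -9284 + √(580 - 12273) = -9284 + √(-11693) = -9284 + I*√11693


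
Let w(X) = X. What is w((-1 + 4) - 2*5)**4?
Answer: 2401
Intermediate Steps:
w((-1 + 4) - 2*5)**4 = ((-1 + 4) - 2*5)**4 = (3 - 10)**4 = (-7)**4 = 2401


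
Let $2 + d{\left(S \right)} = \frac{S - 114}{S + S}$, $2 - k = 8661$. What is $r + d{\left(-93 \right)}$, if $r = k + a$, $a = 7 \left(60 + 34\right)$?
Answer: $- \frac{496117}{62} \approx -8001.9$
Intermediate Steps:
$k = -8659$ ($k = 2 - 8661 = -8659$)
$d{\left(S \right)} = -2 + \frac{-114 + S}{2 S}$ ($d{\left(S \right)} = -2 + \frac{S - 114}{S + S} = -2 + \frac{-114 + S}{2 S}$)
$a = 658$ ($a = 7 \cdot 94 = 658$)
$r = -8001$ ($r = -8659 + 658 = -8001$)
$r + d{\left(-93 \right)} = -8001 - \left(\frac{3}{2} + \frac{57}{-93}\right) = -8001 - \frac{55}{62} = - \frac{496117}{62}$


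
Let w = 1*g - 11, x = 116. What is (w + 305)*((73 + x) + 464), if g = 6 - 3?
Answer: 193941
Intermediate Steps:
g = 3
w = -8 (w = 1*3 - 11 = 3 - 11 = -8)
(w + 305)*((73 + x) + 464) = (-8 + 305)*((73 + 116) + 464) = 297*(189 + 464) = 297*653 = 193941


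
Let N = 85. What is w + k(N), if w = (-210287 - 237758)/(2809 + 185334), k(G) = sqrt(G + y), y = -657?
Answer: -448045/188143 + 2*I*sqrt(143) ≈ -2.3814 + 23.917*I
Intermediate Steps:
k(G) = sqrt(-657 + G) (k(G) = sqrt(G - 657) = sqrt(-657 + G))
w = -448045/188143 ≈ -2.3814
w + k(N) = -448045/188143 + sqrt(-657 + 85) = -448045/188143 + sqrt(-572) = -448045/188143 + 2*I*sqrt(143)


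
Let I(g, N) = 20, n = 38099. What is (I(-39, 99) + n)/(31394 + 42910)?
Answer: 38119/74304 ≈ 0.51301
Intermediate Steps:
(I(-39, 99) + n)/(31394 + 42910) = (20 + 38099)/(31394 + 42910) = 38119/74304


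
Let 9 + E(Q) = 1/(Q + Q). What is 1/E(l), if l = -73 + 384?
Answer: -622/5597 ≈ -0.11113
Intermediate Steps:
l = 311
E(Q) = -9 + 1/(2*Q) (E(Q) = -9 + 1/(Q + Q) = -9 + 1/(2*Q))
1/E(l) = 1/(-9 + (1/2)/311) = 1/(-9 + (1/2)*(1/311)) = 1/(-9 + 1/622) = 1/(-5597/622) = -622/5597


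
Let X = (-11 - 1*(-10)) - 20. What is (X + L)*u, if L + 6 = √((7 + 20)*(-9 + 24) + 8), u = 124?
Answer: -3348 + 124*√413 ≈ -828.02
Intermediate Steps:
L = -6 + √413 (L = -6 + √((7 + 20)*(-9 + 24) + 8) = -6 + √(27*15 + 8) = -6 + √(405 + 8) = -6 + √413 ≈ 14.322)
X = -21 (X = (-11 + 10) - 20 = -1 - 20 = -21)
(X + L)*u = (-21 + (-6 + √413))*124 = (-27 + √413)*124 = -3348 + 124*√413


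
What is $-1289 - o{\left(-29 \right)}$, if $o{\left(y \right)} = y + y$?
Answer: $-1231$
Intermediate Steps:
$o{\left(y \right)} = 2 y$
$-1289 - o{\left(-29 \right)} = -1289 - 2 \left(-29\right) = -1289 - -58 = -1289 + 58 = -1231$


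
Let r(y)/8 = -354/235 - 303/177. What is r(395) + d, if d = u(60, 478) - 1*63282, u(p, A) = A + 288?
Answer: -867141308/13865 ≈ -62542.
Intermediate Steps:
r(y) = -356968/13865 (r(y) = 8*(-354/235 - 303/177) = 8*(-354*1/235 - 303*1/177) = 8*(-354/235 - 101/59) = 8*(-44621/13865) = -356968/13865)
u(p, A) = 288 + A
d = -62516 (d = (288 + 478) - 1*63282 = 766 - 63282 = -62516)
r(395) + d = -356968/13865 - 62516 = -867141308/13865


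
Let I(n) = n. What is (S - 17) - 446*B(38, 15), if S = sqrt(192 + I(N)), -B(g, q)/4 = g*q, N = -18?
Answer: 1016863 + sqrt(174) ≈ 1.0169e+6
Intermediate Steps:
B(g, q) = -4*g*q
S = sqrt(174) (S = sqrt(192 - 18) = sqrt(174) ≈ 13.191)
(S - 17) - 446*B(38, 15) = (sqrt(174) - 17) - (-1784)*38*15 = (-17 + sqrt(174)) - 446*(-2280) = (-17 + sqrt(174)) + 1016880 = 1016863 + sqrt(174)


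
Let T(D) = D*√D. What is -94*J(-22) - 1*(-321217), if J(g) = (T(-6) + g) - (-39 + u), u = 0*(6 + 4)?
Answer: 319619 + 564*I*√6 ≈ 3.1962e+5 + 1381.5*I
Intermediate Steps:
T(D) = D^(3/2)
u = 0 (u = 0*10 = 0)
J(g) = 39 + g - 6*I*√6 (J(g) = ((-6)^(3/2) + g) - (-39 + 0) = (-6*I*√6 + g) - 1*(-39) = (g - 6*I*√6) + 39 = 39 + g - 6*I*√6)
-94*J(-22) - 1*(-321217) = -94*(39 - 22 - 6*I*√6) - 1*(-321217) = -94*(17 - 6*I*√6) + 321217 = (-1598 + 564*I*√6) + 321217 = 319619 + 564*I*√6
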